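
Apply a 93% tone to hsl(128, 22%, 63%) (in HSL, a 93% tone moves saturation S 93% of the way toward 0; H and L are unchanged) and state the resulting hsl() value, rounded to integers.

hsl(128, 2%, 63%)

S moves 93% from 22 toward 0: 22 − 20.46 = 1.54 → 2.
H and L are unchanged.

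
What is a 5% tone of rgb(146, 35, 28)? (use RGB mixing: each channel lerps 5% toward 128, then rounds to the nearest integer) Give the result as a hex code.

Lerp each channel 5% toward 128:
  R: 146 − 0.9 = 145.1 → 145
  G: 35 + 0.05×(128−35) = 35 + 4.65 = 39.65 → 40
  B: 28 + 5 = 33 → 33
rgb(145, 40, 33) = #912821.

#912821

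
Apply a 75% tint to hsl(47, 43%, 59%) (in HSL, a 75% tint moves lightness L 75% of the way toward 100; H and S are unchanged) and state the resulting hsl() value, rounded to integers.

L moves 75% from 59 toward 100: 59 + 30.75 = 89.75 → 90.
H and S are unchanged.

hsl(47, 43%, 90%)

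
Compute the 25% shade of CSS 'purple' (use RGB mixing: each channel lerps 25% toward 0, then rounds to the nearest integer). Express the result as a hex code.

#600060

CSS purple is rgb(128, 0, 128).
Per channel, c → c + 0.25(0 − c):
  R: 128 − 32 = 96 → 96
  G: 0 + 0.25×(0−0) = 0 + 0 = 0 → 0
  B: 128 − 32 = 96 → 96
rgb(96, 0, 96) = #600060.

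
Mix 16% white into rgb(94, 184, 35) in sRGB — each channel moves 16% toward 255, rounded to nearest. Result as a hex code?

#78c346

Per channel, c → c + 0.16(255 − c):
  R: 94 + 0.16×(255−94) = 94 + 25.76 = 119.76 → 120
  G: 184 + 0.16×(255−184) = 184 + 11.36 = 195.36 → 195
  B: 35 + 0.16×(255−35) = 35 + 35.2 = 70.2 → 70
rgb(120, 195, 70) = #78c346.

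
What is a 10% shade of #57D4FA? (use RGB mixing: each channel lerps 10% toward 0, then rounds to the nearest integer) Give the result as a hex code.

#4EBFE1

#57D4FA is rgb(87, 212, 250).
A 10% shade moves each channel 10% toward 0:
  R: 87 + 0.1×(0−87) = 87 − 8.7 = 78.3 → 78
  G: 212 − 21.2 = 190.8 → 191
  B: 250 − 25 = 225 → 225
rgb(78, 191, 225) = #4EBFE1.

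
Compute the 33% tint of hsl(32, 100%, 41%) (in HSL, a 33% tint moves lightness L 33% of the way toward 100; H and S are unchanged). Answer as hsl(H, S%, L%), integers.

L moves 33% from 41 toward 100: 41 + 19.47 = 60.47 → 60.
H and S are unchanged.

hsl(32, 100%, 60%)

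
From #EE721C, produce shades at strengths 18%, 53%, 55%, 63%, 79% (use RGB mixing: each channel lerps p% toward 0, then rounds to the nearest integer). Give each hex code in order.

#EE721C is rgb(238, 114, 28).
18%: (238 − 42.84 = 195.16→195, 114 − 20.52 = 93.48→93, 28 − 5.04 = 22.96→23) → #C35D17
53%: (238 − 126.14 = 111.86→112, 114 − 60.42 = 53.58→54, 28 − 14.84 = 13.16→13) → #70360D
55%: (238 − 130.9 = 107.1→107, 114 − 62.7 = 51.3→51, 28 − 15.4 = 12.6→13) → #6B330D
63%: (238 − 149.94 = 88.06→88, 114 − 71.82 = 42.18→42, 28 − 17.64 = 10.36→10) → #582A0A
79%: (238 − 188.02 = 49.98→50, 114 − 90.06 = 23.94→24, 28 − 22.12 = 5.88→6) → #321806

#C35D17, #70360D, #6B330D, #582A0A, #321806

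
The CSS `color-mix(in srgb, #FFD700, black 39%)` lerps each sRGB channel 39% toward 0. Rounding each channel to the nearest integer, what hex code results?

#9C8300

#FFD700 is rgb(255, 215, 0).
Lerp each channel 39% toward 0:
  R: 255 − 99.45 = 155.55 → 156
  G: 215 + 0.39×(0−215) = 215 − 83.85 = 131.15 → 131
  B: 0 + 0 = 0 → 0
rgb(156, 131, 0) = #9C8300.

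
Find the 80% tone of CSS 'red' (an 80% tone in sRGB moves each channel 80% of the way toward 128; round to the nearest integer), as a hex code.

#996666

CSS red is rgb(255, 0, 0).
Lerp each channel 80% toward 128:
  R: 255 + 0.8×(128−255) = 255 − 101.6 = 153.4 → 153
  G: 0 + 0.8×(128−0) = 0 + 102.4 = 102.4 → 102
  B: 0 + 0.8×(128−0) = 0 + 102.4 = 102.4 → 102
rgb(153, 102, 102) = #996666.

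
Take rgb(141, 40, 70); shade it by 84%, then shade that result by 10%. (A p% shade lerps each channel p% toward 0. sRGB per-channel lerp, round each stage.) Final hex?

Per channel, c → c + 0.84(0 − c):
  R: 141 − 118.44 = 22.56 → 23
  G: 40 + 0.84×(0−40) = 40 − 33.6 = 6.4 → 6
  B: 70 + 0.84×(0−70) = 70 − 58.8 = 11.2 → 11
After the shade: rgb(23, 6, 11) = #17060B.
Per channel, c → c + 0.1(0 − c):
  R: 23 + 0.1×(0−23) = 23 − 2.3 = 20.7 → 21
  G: 6 + 0.1×(0−6) = 6 − 0.6 = 5.4 → 5
  B: 11 + 0.1×(0−11) = 11 − 1.1 = 9.9 → 10
rgb(21, 5, 10) = #15050A.

#15050A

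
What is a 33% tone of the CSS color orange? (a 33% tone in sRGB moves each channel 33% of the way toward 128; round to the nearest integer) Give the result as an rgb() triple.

CSS orange is rgb(255, 165, 0).
A 33% tone moves each channel 33% toward 128:
  R: 255 − 41.91 = 213.09 → 213
  G: 165 − 12.21 = 152.79 → 153
  B: 0 + 42.24 = 42.24 → 42

rgb(213, 153, 42)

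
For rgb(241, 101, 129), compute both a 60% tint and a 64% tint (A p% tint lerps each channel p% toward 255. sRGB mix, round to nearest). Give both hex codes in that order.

60% tint:
  R: 241 + 0.6×(255−241) = 241 + 8.4 = 249.4 → 249
  G: 101 + 0.6×(255−101) = 101 + 92.4 = 193.4 → 193
  B: 129 + 75.6 = 204.6 → 205
  → #f9c1cd
64% tint:
  R: 241 + 8.96 = 249.96 → 250
  G: 101 + 0.64×(255−101) = 101 + 98.56 = 199.56 → 200
  B: 129 + 80.64 = 209.64 → 210
  → #fac8d2

#f9c1cd, #fac8d2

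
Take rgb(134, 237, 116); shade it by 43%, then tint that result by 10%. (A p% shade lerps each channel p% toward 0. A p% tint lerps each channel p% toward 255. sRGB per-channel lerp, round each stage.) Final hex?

Lerp each channel 43% toward 0:
  R: 134 − 57.62 = 76.38 → 76
  G: 237 + 0.43×(0−237) = 237 − 101.91 = 135.09 → 135
  B: 116 − 49.88 = 66.12 → 66
After the shade: rgb(76, 135, 66) = #4c8742.
Per channel, c → c + 0.1(255 − c):
  R: 76 + 0.1×(255−76) = 76 + 17.9 = 93.9 → 94
  G: 135 + 12 = 147 → 147
  B: 66 + 0.1×(255−66) = 66 + 18.9 = 84.9 → 85
rgb(94, 147, 85) = #5e9355.

#5e9355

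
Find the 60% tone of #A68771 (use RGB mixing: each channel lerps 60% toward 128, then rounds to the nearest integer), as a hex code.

#A68771 is rgb(166, 135, 113).
A 60% tone moves each channel 60% toward 128:
  R: 166 + 0.6×(128−166) = 166 − 22.8 = 143.2 → 143
  G: 135 − 4.2 = 130.8 → 131
  B: 113 + 0.6×(128−113) = 113 + 9 = 122 → 122
rgb(143, 131, 122) = #8F837A.

#8F837A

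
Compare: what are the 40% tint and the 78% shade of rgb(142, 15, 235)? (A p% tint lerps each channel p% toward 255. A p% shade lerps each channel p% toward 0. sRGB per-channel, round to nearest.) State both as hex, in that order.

#BB6FF3, #1F0334

40% tint:
  R: 142 + 45.2 = 187.2 → 187
  G: 15 + 0.4×(255−15) = 15 + 96 = 111 → 111
  B: 235 + 0.4×(255−235) = 235 + 8 = 243 → 243
  → #BB6FF3
78% shade:
  R: 142 − 110.76 = 31.24 → 31
  G: 15 + 0.78×(0−15) = 15 − 11.7 = 3.3 → 3
  B: 235 + 0.78×(0−235) = 235 − 183.3 = 51.7 → 52
  → #1F0334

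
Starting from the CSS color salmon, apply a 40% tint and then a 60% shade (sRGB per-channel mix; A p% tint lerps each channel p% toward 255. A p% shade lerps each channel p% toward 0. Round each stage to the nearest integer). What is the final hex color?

CSS salmon is rgb(250, 128, 114).
Lerp each channel 40% toward 255:
  R: 250 + 0.4×(255−250) = 250 + 2 = 252 → 252
  G: 128 + 50.8 = 178.8 → 179
  B: 114 + 0.4×(255−114) = 114 + 56.4 = 170.4 → 170
After the tint: rgb(252, 179, 170) = #fcb3aa.
Per channel, c → c + 0.6(0 − c):
  R: 252 + 0.6×(0−252) = 252 − 151.2 = 100.8 → 101
  G: 179 + 0.6×(0−179) = 179 − 107.4 = 71.6 → 72
  B: 170 + 0.6×(0−170) = 170 − 102 = 68 → 68
rgb(101, 72, 68) = #654844.

#654844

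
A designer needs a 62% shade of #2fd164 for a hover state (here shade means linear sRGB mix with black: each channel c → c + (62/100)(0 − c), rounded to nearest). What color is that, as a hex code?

#124f26

#2fd164 is rgb(47, 209, 100).
Per channel, c → c + 0.62(0 − c):
  R: 47 − 29.14 = 17.86 → 18
  G: 209 − 129.58 = 79.42 → 79
  B: 100 − 62 = 38 → 38
rgb(18, 79, 38) = #124f26.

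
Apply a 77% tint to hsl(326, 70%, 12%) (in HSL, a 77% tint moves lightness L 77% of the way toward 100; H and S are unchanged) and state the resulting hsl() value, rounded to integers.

hsl(326, 70%, 80%)

L moves 77% from 12 toward 100: 12 + 67.76 = 79.76 → 80.
H and S are unchanged.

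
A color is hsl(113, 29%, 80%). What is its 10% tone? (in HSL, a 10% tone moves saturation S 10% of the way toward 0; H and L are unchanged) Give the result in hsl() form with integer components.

S moves 10% from 29 toward 0: 29 − 2.9 = 26.1 → 26.
H and L are unchanged.

hsl(113, 26%, 80%)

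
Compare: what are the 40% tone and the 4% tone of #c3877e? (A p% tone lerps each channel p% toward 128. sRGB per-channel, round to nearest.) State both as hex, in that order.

#a8847f, #c0877e

#c3877e is rgb(195, 135, 126).
40% tone:
  R: 195 + 0.4×(128−195) = 195 − 26.8 = 168.2 → 168
  G: 135 + 0.4×(128−135) = 135 − 2.8 = 132.2 → 132
  B: 126 + 0.4×(128−126) = 126 + 0.8 = 126.8 → 127
  → #a8847f
4% tone:
  R: 195 + 0.04×(128−195) = 195 − 2.68 = 192.32 → 192
  G: 135 + 0.04×(128−135) = 135 − 0.28 = 134.72 → 135
  B: 126 + 0.08 = 126.08 → 126
  → #c0877e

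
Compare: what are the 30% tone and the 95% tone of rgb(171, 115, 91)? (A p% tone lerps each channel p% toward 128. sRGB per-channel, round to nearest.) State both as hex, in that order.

30% tone:
  R: 171 + 0.3×(128−171) = 171 − 12.9 = 158.1 → 158
  G: 115 + 0.3×(128−115) = 115 + 3.9 = 118.9 → 119
  B: 91 + 0.3×(128−91) = 91 + 11.1 = 102.1 → 102
  → #9e7766
95% tone:
  R: 171 + 0.95×(128−171) = 171 − 40.85 = 130.15 → 130
  G: 115 + 0.95×(128−115) = 115 + 12.35 = 127.35 → 127
  B: 91 + 0.95×(128−91) = 91 + 35.15 = 126.15 → 126
  → #827f7e

#9e7766, #827f7e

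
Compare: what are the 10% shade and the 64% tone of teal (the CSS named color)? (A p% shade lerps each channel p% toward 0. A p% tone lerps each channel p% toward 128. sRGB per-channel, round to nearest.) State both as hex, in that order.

#007373, #528080

CSS teal is rgb(0, 128, 128).
10% shade:
  R: 0 + 0.1×(0−0) = 0 + 0 = 0 → 0
  G: 128 + 0.1×(0−128) = 128 − 12.8 = 115.2 → 115
  B: 128 + 0.1×(0−128) = 128 − 12.8 = 115.2 → 115
  → #007373
64% tone:
  R: 0 + 81.92 = 81.92 → 82
  G: 128 + 0.64×(128−128) = 128 + 0 = 128 → 128
  B: 128 + 0 = 128 → 128
  → #528080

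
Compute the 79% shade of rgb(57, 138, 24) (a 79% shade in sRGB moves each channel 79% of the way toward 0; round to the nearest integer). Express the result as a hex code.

Lerp each channel 79% toward 0:
  R: 57 − 45.03 = 11.97 → 12
  G: 138 + 0.79×(0−138) = 138 − 109.02 = 28.98 → 29
  B: 24 + 0.79×(0−24) = 24 − 18.96 = 5.04 → 5
rgb(12, 29, 5) = #0c1d05.

#0c1d05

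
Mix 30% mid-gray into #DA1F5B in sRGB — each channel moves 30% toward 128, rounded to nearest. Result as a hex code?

#BF3C66

#DA1F5B is rgb(218, 31, 91).
Lerp each channel 30% toward 128:
  R: 218 + 0.3×(128−218) = 218 − 27 = 191 → 191
  G: 31 + 0.3×(128−31) = 31 + 29.1 = 60.1 → 60
  B: 91 + 11.1 = 102.1 → 102
rgb(191, 60, 102) = #BF3C66.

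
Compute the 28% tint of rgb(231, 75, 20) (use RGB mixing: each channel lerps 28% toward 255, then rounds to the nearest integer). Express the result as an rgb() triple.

Per channel, c → c + 0.28(255 − c):
  R: 231 + 6.72 = 237.72 → 238
  G: 75 + 50.4 = 125.4 → 125
  B: 20 + 0.28×(255−20) = 20 + 65.8 = 85.8 → 86

rgb(238, 125, 86)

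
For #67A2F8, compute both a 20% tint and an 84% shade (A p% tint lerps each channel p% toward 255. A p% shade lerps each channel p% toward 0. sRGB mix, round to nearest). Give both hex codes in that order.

#85B5F9, #101A28

#67A2F8 is rgb(103, 162, 248).
20% tint:
  R: 103 + 30.4 = 133.4 → 133
  G: 162 + 0.2×(255−162) = 162 + 18.6 = 180.6 → 181
  B: 248 + 1.4 = 249.4 → 249
  → #85B5F9
84% shade:
  R: 103 + 0.84×(0−103) = 103 − 86.52 = 16.48 → 16
  G: 162 + 0.84×(0−162) = 162 − 136.08 = 25.92 → 26
  B: 248 − 208.32 = 39.68 → 40
  → #101A28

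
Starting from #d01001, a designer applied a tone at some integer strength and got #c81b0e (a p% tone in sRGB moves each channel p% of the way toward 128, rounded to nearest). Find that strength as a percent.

#d01001 is rgb(208, 16, 1); #c81b0e is rgb(200, 27, 14).
On the B channel (widest range): 14 ≈ 1 + (p/100)(128 − 1), so p ≈ 100×(14 − 1)/(128 − 1) = 1300/127 = 10.24.
p = 10 reproduces all three channels after rounding.

10%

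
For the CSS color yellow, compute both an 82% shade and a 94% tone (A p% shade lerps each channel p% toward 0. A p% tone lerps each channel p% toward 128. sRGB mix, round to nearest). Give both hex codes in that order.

CSS yellow is rgb(255, 255, 0).
82% shade:
  R: 255 + 0.82×(0−255) = 255 − 209.1 = 45.9 → 46
  G: 255 + 0.82×(0−255) = 255 − 209.1 = 45.9 → 46
  B: 0 + 0.82×(0−0) = 0 + 0 = 0 → 0
  → #2E2E00
94% tone:
  R: 255 + 0.94×(128−255) = 255 − 119.38 = 135.62 → 136
  G: 255 + 0.94×(128−255) = 255 − 119.38 = 135.62 → 136
  B: 0 + 120.32 = 120.32 → 120
  → #888878

#2E2E00, #888878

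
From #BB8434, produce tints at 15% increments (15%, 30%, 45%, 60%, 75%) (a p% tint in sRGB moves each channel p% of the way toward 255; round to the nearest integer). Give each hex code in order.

#BB8434 is rgb(187, 132, 52).
15%: (187 + 10.2 = 197.2→197, 132 + 18.45 = 150.45→150, 52 + 30.45 = 82.45→82) → #C59652
30%: (187 + 20.4 = 207.4→207, 132 + 36.9 = 168.9→169, 52 + 60.9 = 112.9→113) → #CFA971
45%: (187 + 30.6 = 217.6→218, 132 + 55.35 = 187.35→187, 52 + 91.35 = 143.35→143) → #DABB8F
60%: (187 + 40.8 = 227.8→228, 132 + 73.8 = 205.8→206, 52 + 121.8 = 173.8→174) → #E4CEAE
75%: (187 + 51 = 238→238, 132 + 92.25 = 224.25→224, 52 + 152.25 = 204.25→204) → #EEE0CC

#C59652, #CFA971, #DABB8F, #E4CEAE, #EEE0CC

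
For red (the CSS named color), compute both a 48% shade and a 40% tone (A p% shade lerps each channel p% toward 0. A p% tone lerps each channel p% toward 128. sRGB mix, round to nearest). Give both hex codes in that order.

CSS red is rgb(255, 0, 0).
48% shade:
  R: 255 + 0.48×(0−255) = 255 − 122.4 = 132.6 → 133
  G: 0 + 0 = 0 → 0
  B: 0 + 0.48×(0−0) = 0 + 0 = 0 → 0
  → #850000
40% tone:
  R: 255 − 50.8 = 204.2 → 204
  G: 0 + 0.4×(128−0) = 0 + 51.2 = 51.2 → 51
  B: 0 + 51.2 = 51.2 → 51
  → #cc3333

#850000, #cc3333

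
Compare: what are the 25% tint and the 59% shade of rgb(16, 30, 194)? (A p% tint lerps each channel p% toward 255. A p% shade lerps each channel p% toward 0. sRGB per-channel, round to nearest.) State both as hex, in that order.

#4C56D1, #070C50

25% tint:
  R: 16 + 0.25×(255−16) = 16 + 59.75 = 75.75 → 76
  G: 30 + 56.25 = 86.25 → 86
  B: 194 + 0.25×(255−194) = 194 + 15.25 = 209.25 → 209
  → #4C56D1
59% shade:
  R: 16 + 0.59×(0−16) = 16 − 9.44 = 6.56 → 7
  G: 30 − 17.7 = 12.3 → 12
  B: 194 − 114.46 = 79.54 → 80
  → #070C50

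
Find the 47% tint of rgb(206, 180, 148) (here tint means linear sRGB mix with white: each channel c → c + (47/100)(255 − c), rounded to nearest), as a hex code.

Lerp each channel 47% toward 255:
  R: 206 + 23.03 = 229.03 → 229
  G: 180 + 0.47×(255−180) = 180 + 35.25 = 215.25 → 215
  B: 148 + 0.47×(255−148) = 148 + 50.29 = 198.29 → 198
rgb(229, 215, 198) = #E5D7C6.

#E5D7C6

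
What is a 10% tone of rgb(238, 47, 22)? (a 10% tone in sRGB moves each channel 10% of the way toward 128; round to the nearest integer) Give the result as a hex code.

#e33721

Lerp each channel 10% toward 128:
  R: 238 − 11 = 227 → 227
  G: 47 + 8.1 = 55.1 → 55
  B: 22 + 0.1×(128−22) = 22 + 10.6 = 32.6 → 33
rgb(227, 55, 33) = #e33721.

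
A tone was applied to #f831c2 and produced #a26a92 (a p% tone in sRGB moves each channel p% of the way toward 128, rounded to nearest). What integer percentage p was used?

#f831c2 is rgb(248, 49, 194); #a26a92 is rgb(162, 106, 146).
On the R channel (widest range): 162 ≈ 248 + (p/100)(128 − 248), so p ≈ 100×(162 − 248)/(128 − 248) = -8600/-120 = 71.67.
p = 72 reproduces all three channels after rounding.

72%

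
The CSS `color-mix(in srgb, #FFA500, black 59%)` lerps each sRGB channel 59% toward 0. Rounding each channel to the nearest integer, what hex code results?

#FFA500 is rgb(255, 165, 0).
Lerp each channel 59% toward 0:
  R: 255 + 0.59×(0−255) = 255 − 150.45 = 104.55 → 105
  G: 165 + 0.59×(0−165) = 165 − 97.35 = 67.65 → 68
  B: 0 + 0.59×(0−0) = 0 + 0 = 0 → 0
rgb(105, 68, 0) = #694400.

#694400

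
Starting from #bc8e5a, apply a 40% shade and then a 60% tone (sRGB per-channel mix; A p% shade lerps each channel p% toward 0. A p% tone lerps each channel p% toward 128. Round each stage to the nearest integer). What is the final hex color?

#bc8e5a is rgb(188, 142, 90).
Lerp each channel 40% toward 0:
  R: 188 + 0.4×(0−188) = 188 − 75.2 = 112.8 → 113
  G: 142 + 0.4×(0−142) = 142 − 56.8 = 85.2 → 85
  B: 90 + 0.4×(0−90) = 90 − 36 = 54 → 54
After the shade: rgb(113, 85, 54) = #715536.
Per channel, c → c + 0.6(128 − c):
  R: 113 + 9 = 122 → 122
  G: 85 + 0.6×(128−85) = 85 + 25.8 = 110.8 → 111
  B: 54 + 44.4 = 98.4 → 98
rgb(122, 111, 98) = #7a6f62.

#7a6f62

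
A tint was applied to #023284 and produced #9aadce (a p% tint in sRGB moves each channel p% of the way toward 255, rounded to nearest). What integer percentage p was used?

#023284 is rgb(2, 50, 132); #9aadce is rgb(154, 173, 206).
On the R channel (widest range): 154 ≈ 2 + (p/100)(255 − 2), so p ≈ 100×(154 − 2)/(255 − 2) = 15200/253 = 60.08.
p = 60 reproduces all three channels after rounding.

60%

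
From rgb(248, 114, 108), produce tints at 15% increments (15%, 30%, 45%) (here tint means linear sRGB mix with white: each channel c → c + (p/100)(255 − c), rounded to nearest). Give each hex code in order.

#f98782, #fa9c98, #fbb1ae

15%: (248 + 1.05 = 249.05→249, 114 + 21.15 = 135.15→135, 108 + 22.05 = 130.05→130) → #f98782
30%: (248 + 2.1 = 250.1→250, 114 + 42.3 = 156.3→156, 108 + 44.1 = 152.1→152) → #fa9c98
45%: (248 + 3.15 = 251.15→251, 114 + 63.45 = 177.45→177, 108 + 66.15 = 174.15→174) → #fbb1ae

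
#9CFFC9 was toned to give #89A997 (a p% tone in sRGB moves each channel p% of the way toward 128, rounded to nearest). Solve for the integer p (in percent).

#9CFFC9 is rgb(156, 255, 201); #89A997 is rgb(137, 169, 151).
On the G channel (widest range): 169 ≈ 255 + (p/100)(128 − 255), so p ≈ 100×(169 − 255)/(128 − 255) = -8600/-127 = 67.72.
p = 68 reproduces all three channels after rounding.

68%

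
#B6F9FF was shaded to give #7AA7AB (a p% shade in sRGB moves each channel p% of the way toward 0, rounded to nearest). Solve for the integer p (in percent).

#B6F9FF is rgb(182, 249, 255); #7AA7AB is rgb(122, 167, 171).
On the B channel (widest range): 171 ≈ 255 + (p/100)(0 − 255), so p ≈ 100×(171 − 255)/(0 − 255) = -8400/-255 = 32.94.
p = 33 reproduces all three channels after rounding.

33%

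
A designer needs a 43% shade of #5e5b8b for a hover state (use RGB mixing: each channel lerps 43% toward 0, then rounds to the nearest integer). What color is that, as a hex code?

#36344f

#5e5b8b is rgb(94, 91, 139).
Per channel, c → c + 0.43(0 − c):
  R: 94 + 0.43×(0−94) = 94 − 40.42 = 53.58 → 54
  G: 91 − 39.13 = 51.87 → 52
  B: 139 + 0.43×(0−139) = 139 − 59.77 = 79.23 → 79
rgb(54, 52, 79) = #36344f.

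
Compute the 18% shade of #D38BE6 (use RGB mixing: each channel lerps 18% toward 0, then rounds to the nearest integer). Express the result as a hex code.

#AD72BD

#D38BE6 is rgb(211, 139, 230).
An 18% shade moves each channel 18% toward 0:
  R: 211 + 0.18×(0−211) = 211 − 37.98 = 173.02 → 173
  G: 139 − 25.02 = 113.98 → 114
  B: 230 + 0.18×(0−230) = 230 − 41.4 = 188.6 → 189
rgb(173, 114, 189) = #AD72BD.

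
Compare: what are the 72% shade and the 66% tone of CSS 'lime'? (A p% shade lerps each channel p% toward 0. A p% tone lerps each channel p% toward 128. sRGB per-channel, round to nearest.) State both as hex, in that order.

CSS lime is rgb(0, 255, 0).
72% shade:
  R: 0 + 0 = 0 → 0
  G: 255 + 0.72×(0−255) = 255 − 183.6 = 71.4 → 71
  B: 0 + 0 = 0 → 0
  → #004700
66% tone:
  R: 0 + 0.66×(128−0) = 0 + 84.48 = 84.48 → 84
  G: 255 − 83.82 = 171.18 → 171
  B: 0 + 0.66×(128−0) = 0 + 84.48 = 84.48 → 84
  → #54ab54

#004700, #54ab54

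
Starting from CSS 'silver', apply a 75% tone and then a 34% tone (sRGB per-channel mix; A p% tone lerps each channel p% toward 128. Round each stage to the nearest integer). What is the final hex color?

CSS silver is rgb(192, 192, 192).
A 75% tone moves each channel 75% toward 128:
  R: 192 + 0.75×(128−192) = 192 − 48 = 144 → 144
  G: 192 + 0.75×(128−192) = 192 − 48 = 144 → 144
  B: 192 + 0.75×(128−192) = 192 − 48 = 144 → 144
After the tone: rgb(144, 144, 144) = #909090.
A 34% tone moves each channel 34% toward 128:
  R: 144 + 0.34×(128−144) = 144 − 5.44 = 138.56 → 139
  G: 144 − 5.44 = 138.56 → 139
  B: 144 + 0.34×(128−144) = 144 − 5.44 = 138.56 → 139
rgb(139, 139, 139) = #8B8B8B.

#8B8B8B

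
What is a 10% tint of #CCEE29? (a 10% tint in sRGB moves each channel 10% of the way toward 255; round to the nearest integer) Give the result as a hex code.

#CCEE29 is rgb(204, 238, 41).
Lerp each channel 10% toward 255:
  R: 204 + 0.1×(255−204) = 204 + 5.1 = 209.1 → 209
  G: 238 + 0.1×(255−238) = 238 + 1.7 = 239.7 → 240
  B: 41 + 0.1×(255−41) = 41 + 21.4 = 62.4 → 62
rgb(209, 240, 62) = #D1F03E.

#D1F03E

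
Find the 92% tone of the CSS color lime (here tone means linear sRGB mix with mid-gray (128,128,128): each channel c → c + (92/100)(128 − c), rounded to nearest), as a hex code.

#768a76

CSS lime is rgb(0, 255, 0).
Lerp each channel 92% toward 128:
  R: 0 + 117.76 = 117.76 → 118
  G: 255 − 116.84 = 138.16 → 138
  B: 0 + 0.92×(128−0) = 0 + 117.76 = 117.76 → 118
rgb(118, 138, 118) = #768a76.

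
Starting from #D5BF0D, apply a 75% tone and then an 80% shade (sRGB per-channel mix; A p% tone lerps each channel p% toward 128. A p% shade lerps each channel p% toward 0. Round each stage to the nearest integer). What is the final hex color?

#1E1D14

#D5BF0D is rgb(213, 191, 13).
Lerp each channel 75% toward 128:
  R: 213 − 63.75 = 149.25 → 149
  G: 191 + 0.75×(128−191) = 191 − 47.25 = 143.75 → 144
  B: 13 + 0.75×(128−13) = 13 + 86.25 = 99.25 → 99
After the tone: rgb(149, 144, 99) = #959063.
An 80% shade moves each channel 80% toward 0:
  R: 149 + 0.8×(0−149) = 149 − 119.2 = 29.8 → 30
  G: 144 + 0.8×(0−144) = 144 − 115.2 = 28.8 → 29
  B: 99 + 0.8×(0−99) = 99 − 79.2 = 19.8 → 20
rgb(30, 29, 20) = #1E1D14.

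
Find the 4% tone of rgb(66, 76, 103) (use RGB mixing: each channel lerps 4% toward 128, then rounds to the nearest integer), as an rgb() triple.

Lerp each channel 4% toward 128:
  R: 66 + 0.04×(128−66) = 66 + 2.48 = 68.48 → 68
  G: 76 + 0.04×(128−76) = 76 + 2.08 = 78.08 → 78
  B: 103 + 1 = 104 → 104

rgb(68, 78, 104)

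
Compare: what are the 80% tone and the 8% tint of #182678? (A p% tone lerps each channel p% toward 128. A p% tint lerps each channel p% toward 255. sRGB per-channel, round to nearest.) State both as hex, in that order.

#6B6E7E, #2A3783

#182678 is rgb(24, 38, 120).
80% tone:
  R: 24 + 0.8×(128−24) = 24 + 83.2 = 107.2 → 107
  G: 38 + 0.8×(128−38) = 38 + 72 = 110 → 110
  B: 120 + 6.4 = 126.4 → 126
  → #6B6E7E
8% tint:
  R: 24 + 0.08×(255−24) = 24 + 18.48 = 42.48 → 42
  G: 38 + 17.36 = 55.36 → 55
  B: 120 + 10.8 = 130.8 → 131
  → #2A3783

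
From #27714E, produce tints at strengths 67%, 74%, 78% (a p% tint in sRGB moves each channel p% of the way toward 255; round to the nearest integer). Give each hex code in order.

#B8D0C5, #C7DAD1, #CFE0D8

#27714E is rgb(39, 113, 78).
67%: (39 + 144.72 = 183.72→184, 113 + 95.14 = 208.14→208, 78 + 118.59 = 196.59→197) → #B8D0C5
74%: (39 + 159.84 = 198.84→199, 113 + 105.08 = 218.08→218, 78 + 130.98 = 208.98→209) → #C7DAD1
78%: (39 + 168.48 = 207.48→207, 113 + 110.76 = 223.76→224, 78 + 138.06 = 216.06→216) → #CFE0D8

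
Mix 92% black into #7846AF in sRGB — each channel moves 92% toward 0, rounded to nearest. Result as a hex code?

#7846AF is rgb(120, 70, 175).
A 92% shade moves each channel 92% toward 0:
  R: 120 − 110.4 = 9.6 → 10
  G: 70 + 0.92×(0−70) = 70 − 64.4 = 5.6 → 6
  B: 175 − 161 = 14 → 14
rgb(10, 6, 14) = #0A060E.

#0A060E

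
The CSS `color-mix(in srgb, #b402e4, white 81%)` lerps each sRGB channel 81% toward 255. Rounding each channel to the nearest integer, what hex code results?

#b402e4 is rgb(180, 2, 228).
An 81% tint moves each channel 81% toward 255:
  R: 180 + 60.75 = 240.75 → 241
  G: 2 + 0.81×(255−2) = 2 + 204.93 = 206.93 → 207
  B: 228 + 0.81×(255−228) = 228 + 21.87 = 249.87 → 250
rgb(241, 207, 250) = #f1cffa.

#f1cffa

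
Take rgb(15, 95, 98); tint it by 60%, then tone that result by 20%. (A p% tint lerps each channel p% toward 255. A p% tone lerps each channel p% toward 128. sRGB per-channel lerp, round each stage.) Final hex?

Lerp each channel 60% toward 255:
  R: 15 + 144 = 159 → 159
  G: 95 + 96 = 191 → 191
  B: 98 + 94.2 = 192.2 → 192
After the tint: rgb(159, 191, 192) = #9fbfc0.
Per channel, c → c + 0.2(128 − c):
  R: 159 − 6.2 = 152.8 → 153
  G: 191 + 0.2×(128−191) = 191 − 12.6 = 178.4 → 178
  B: 192 + 0.2×(128−192) = 192 − 12.8 = 179.2 → 179
rgb(153, 178, 179) = #99b2b3.

#99b2b3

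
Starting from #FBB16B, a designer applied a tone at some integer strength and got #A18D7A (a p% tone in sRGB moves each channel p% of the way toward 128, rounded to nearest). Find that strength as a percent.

73%

#FBB16B is rgb(251, 177, 107); #A18D7A is rgb(161, 141, 122).
On the R channel (widest range): 161 ≈ 251 + (p/100)(128 − 251), so p ≈ 100×(161 − 251)/(128 − 251) = -9000/-123 = 73.17.
p = 73 reproduces all three channels after rounding.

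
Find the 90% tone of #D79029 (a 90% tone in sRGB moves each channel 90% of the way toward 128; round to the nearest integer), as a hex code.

#D79029 is rgb(215, 144, 41).
Per channel, c → c + 0.9(128 − c):
  R: 215 − 78.3 = 136.7 → 137
  G: 144 + 0.9×(128−144) = 144 − 14.4 = 129.6 → 130
  B: 41 + 78.3 = 119.3 → 119
rgb(137, 130, 119) = #898277.

#898277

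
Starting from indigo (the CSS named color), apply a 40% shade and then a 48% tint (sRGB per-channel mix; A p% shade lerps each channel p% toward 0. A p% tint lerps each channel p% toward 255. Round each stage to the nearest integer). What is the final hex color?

CSS indigo is rgb(75, 0, 130).
A 40% shade moves each channel 40% toward 0:
  R: 75 − 30 = 45 → 45
  G: 0 + 0.4×(0−0) = 0 + 0 = 0 → 0
  B: 130 + 0.4×(0−130) = 130 − 52 = 78 → 78
After the shade: rgb(45, 0, 78) = #2D004E.
Per channel, c → c + 0.48(255 − c):
  R: 45 + 0.48×(255−45) = 45 + 100.8 = 145.8 → 146
  G: 0 + 0.48×(255−0) = 0 + 122.4 = 122.4 → 122
  B: 78 + 0.48×(255−78) = 78 + 84.96 = 162.96 → 163
rgb(146, 122, 163) = #927AA3.

#927AA3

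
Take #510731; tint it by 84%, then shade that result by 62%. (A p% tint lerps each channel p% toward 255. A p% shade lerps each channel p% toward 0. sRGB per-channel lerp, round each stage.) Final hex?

#510731 is rgb(81, 7, 49).
Per channel, c → c + 0.84(255 − c):
  R: 81 + 0.84×(255−81) = 81 + 146.16 = 227.16 → 227
  G: 7 + 208.32 = 215.32 → 215
  B: 49 + 173.04 = 222.04 → 222
After the tint: rgb(227, 215, 222) = #E3D7DE.
A 62% shade moves each channel 62% toward 0:
  R: 227 + 0.62×(0−227) = 227 − 140.74 = 86.26 → 86
  G: 215 − 133.3 = 81.7 → 82
  B: 222 − 137.64 = 84.36 → 84
rgb(86, 82, 84) = #565254.

#565254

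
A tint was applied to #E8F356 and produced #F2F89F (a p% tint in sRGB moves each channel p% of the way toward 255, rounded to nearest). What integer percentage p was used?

43%

#E8F356 is rgb(232, 243, 86); #F2F89F is rgb(242, 248, 159).
On the B channel (widest range): 159 ≈ 86 + (p/100)(255 − 86), so p ≈ 100×(159 − 86)/(255 − 86) = 7300/169 = 43.20.
p = 43 reproduces all three channels after rounding.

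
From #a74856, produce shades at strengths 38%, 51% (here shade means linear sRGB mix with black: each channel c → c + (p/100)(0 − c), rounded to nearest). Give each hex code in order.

#682d35, #52232a

#a74856 is rgb(167, 72, 86).
38%: (167 − 63.46 = 103.54→104, 72 − 27.36 = 44.64→45, 86 − 32.68 = 53.32→53) → #682d35
51%: (167 − 85.17 = 81.83→82, 72 − 36.72 = 35.28→35, 86 − 43.86 = 42.14→42) → #52232a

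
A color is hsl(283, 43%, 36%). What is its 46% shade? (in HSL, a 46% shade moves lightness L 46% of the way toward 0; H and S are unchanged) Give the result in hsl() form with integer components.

L moves 46% from 36 toward 0: 36 − 16.56 = 19.44 → 19.
H and S are unchanged.

hsl(283, 43%, 19%)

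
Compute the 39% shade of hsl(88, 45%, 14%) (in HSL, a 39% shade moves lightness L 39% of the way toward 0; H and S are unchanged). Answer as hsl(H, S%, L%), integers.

L moves 39% from 14 toward 0: 14 − 5.46 = 8.54 → 9.
H and S are unchanged.

hsl(88, 45%, 9%)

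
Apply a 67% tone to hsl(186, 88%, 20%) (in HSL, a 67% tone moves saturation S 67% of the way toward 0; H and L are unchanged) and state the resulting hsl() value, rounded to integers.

S moves 67% from 88 toward 0: 88 − 58.96 = 29.04 → 29.
H and L are unchanged.

hsl(186, 29%, 20%)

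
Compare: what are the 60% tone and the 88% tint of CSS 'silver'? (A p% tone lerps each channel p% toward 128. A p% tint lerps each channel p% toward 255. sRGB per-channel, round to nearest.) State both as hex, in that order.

#9A9A9A, #F7F7F7

CSS silver is rgb(192, 192, 192).
60% tone:
  R: 192 + 0.6×(128−192) = 192 − 38.4 = 153.6 → 154
  G: 192 + 0.6×(128−192) = 192 − 38.4 = 153.6 → 154
  B: 192 + 0.6×(128−192) = 192 − 38.4 = 153.6 → 154
  → #9A9A9A
88% tint:
  R: 192 + 0.88×(255−192) = 192 + 55.44 = 247.44 → 247
  G: 192 + 0.88×(255−192) = 192 + 55.44 = 247.44 → 247
  B: 192 + 0.88×(255−192) = 192 + 55.44 = 247.44 → 247
  → #F7F7F7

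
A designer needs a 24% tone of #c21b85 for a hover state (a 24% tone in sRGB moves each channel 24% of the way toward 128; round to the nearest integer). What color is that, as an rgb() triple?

rgb(178, 51, 132)

#c21b85 is rgb(194, 27, 133).
A 24% tone moves each channel 24% toward 128:
  R: 194 − 15.84 = 178.16 → 178
  G: 27 + 0.24×(128−27) = 27 + 24.24 = 51.24 → 51
  B: 133 + 0.24×(128−133) = 133 − 1.2 = 131.8 → 132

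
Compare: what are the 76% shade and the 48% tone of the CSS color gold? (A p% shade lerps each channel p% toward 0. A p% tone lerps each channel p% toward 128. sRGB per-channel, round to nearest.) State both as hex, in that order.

#3d3400, #c2ad3d

CSS gold is rgb(255, 215, 0).
76% shade:
  R: 255 + 0.76×(0−255) = 255 − 193.8 = 61.2 → 61
  G: 215 − 163.4 = 51.6 → 52
  B: 0 + 0 = 0 → 0
  → #3d3400
48% tone:
  R: 255 + 0.48×(128−255) = 255 − 60.96 = 194.04 → 194
  G: 215 + 0.48×(128−215) = 215 − 41.76 = 173.24 → 173
  B: 0 + 61.44 = 61.44 → 61
  → #c2ad3d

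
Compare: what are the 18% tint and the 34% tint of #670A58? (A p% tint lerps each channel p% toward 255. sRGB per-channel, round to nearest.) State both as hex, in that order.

#670A58 is rgb(103, 10, 88).
18% tint:
  R: 103 + 27.36 = 130.36 → 130
  G: 10 + 44.1 = 54.1 → 54
  B: 88 + 30.06 = 118.06 → 118
  → #823676
34% tint:
  R: 103 + 0.34×(255−103) = 103 + 51.68 = 154.68 → 155
  G: 10 + 0.34×(255−10) = 10 + 83.3 = 93.3 → 93
  B: 88 + 56.78 = 144.78 → 145
  → #9B5D91

#823676, #9B5D91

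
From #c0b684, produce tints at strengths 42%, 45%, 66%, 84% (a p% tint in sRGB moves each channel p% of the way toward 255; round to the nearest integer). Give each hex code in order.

#dad5b8, #dcd7bb, #eae6d5, #f5f3eb

#c0b684 is rgb(192, 182, 132).
42%: (192 + 26.46 = 218.46→218, 182 + 30.66 = 212.66→213, 132 + 51.66 = 183.66→184) → #dad5b8
45%: (192 + 28.35 = 220.35→220, 182 + 32.85 = 214.85→215, 132 + 55.35 = 187.35→187) → #dcd7bb
66%: (192 + 41.58 = 233.58→234, 182 + 48.18 = 230.18→230, 132 + 81.18 = 213.18→213) → #eae6d5
84%: (192 + 52.92 = 244.92→245, 182 + 61.32 = 243.32→243, 132 + 103.32 = 235.32→235) → #f5f3eb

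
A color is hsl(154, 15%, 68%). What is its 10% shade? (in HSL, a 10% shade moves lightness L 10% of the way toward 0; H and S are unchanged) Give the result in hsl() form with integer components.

hsl(154, 15%, 61%)

L moves 10% from 68 toward 0: 68 − 6.8 = 61.2 → 61.
H and S are unchanged.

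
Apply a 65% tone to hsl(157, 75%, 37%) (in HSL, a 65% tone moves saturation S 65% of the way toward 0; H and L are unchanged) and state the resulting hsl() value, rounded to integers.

hsl(157, 26%, 37%)

S moves 65% from 75 toward 0: 75 − 48.75 = 26.25 → 26.
H and L are unchanged.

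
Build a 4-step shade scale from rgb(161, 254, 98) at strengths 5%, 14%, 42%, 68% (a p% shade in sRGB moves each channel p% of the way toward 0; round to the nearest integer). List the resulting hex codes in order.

#99f15d, #8ada54, #5d9339, #34511f

5%: (161 − 8.05 = 152.95→153, 254 − 12.7 = 241.3→241, 98 − 4.9 = 93.1→93) → #99f15d
14%: (161 − 22.54 = 138.46→138, 254 − 35.56 = 218.44→218, 98 − 13.72 = 84.28→84) → #8ada54
42%: (161 − 67.62 = 93.38→93, 254 − 106.68 = 147.32→147, 98 − 41.16 = 56.84→57) → #5d9339
68%: (161 − 109.48 = 51.52→52, 254 − 172.72 = 81.28→81, 98 − 66.64 = 31.36→31) → #34511f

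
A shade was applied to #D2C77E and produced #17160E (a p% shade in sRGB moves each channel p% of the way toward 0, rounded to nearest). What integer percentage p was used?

89%

#D2C77E is rgb(210, 199, 126); #17160E is rgb(23, 22, 14).
On the R channel (widest range): 23 ≈ 210 + (p/100)(0 − 210), so p ≈ 100×(23 − 210)/(0 − 210) = -18700/-210 = 89.05.
p = 89 reproduces all three channels after rounding.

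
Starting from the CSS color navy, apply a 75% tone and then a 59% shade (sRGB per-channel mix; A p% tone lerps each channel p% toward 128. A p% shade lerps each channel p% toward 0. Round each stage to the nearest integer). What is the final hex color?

CSS navy is rgb(0, 0, 128).
Lerp each channel 75% toward 128:
  R: 0 + 0.75×(128−0) = 0 + 96 = 96 → 96
  G: 0 + 0.75×(128−0) = 0 + 96 = 96 → 96
  B: 128 + 0.75×(128−128) = 128 + 0 = 128 → 128
After the tone: rgb(96, 96, 128) = #606080.
Lerp each channel 59% toward 0:
  R: 96 + 0.59×(0−96) = 96 − 56.64 = 39.36 → 39
  G: 96 + 0.59×(0−96) = 96 − 56.64 = 39.36 → 39
  B: 128 + 0.59×(0−128) = 128 − 75.52 = 52.48 → 52
rgb(39, 39, 52) = #272734.

#272734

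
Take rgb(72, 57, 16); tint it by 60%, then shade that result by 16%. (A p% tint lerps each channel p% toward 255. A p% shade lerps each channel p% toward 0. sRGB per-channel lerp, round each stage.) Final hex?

#999486

Per channel, c → c + 0.6(255 − c):
  R: 72 + 0.6×(255−72) = 72 + 109.8 = 181.8 → 182
  G: 57 + 0.6×(255−57) = 57 + 118.8 = 175.8 → 176
  B: 16 + 0.6×(255−16) = 16 + 143.4 = 159.4 → 159
After the tint: rgb(182, 176, 159) = #b6b09f.
A 16% shade moves each channel 16% toward 0:
  R: 182 + 0.16×(0−182) = 182 − 29.12 = 152.88 → 153
  G: 176 − 28.16 = 147.84 → 148
  B: 159 − 25.44 = 133.56 → 134
rgb(153, 148, 134) = #999486.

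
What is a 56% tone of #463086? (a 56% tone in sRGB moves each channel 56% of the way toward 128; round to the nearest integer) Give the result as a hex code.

#665D83

#463086 is rgb(70, 48, 134).
A 56% tone moves each channel 56% toward 128:
  R: 70 + 0.56×(128−70) = 70 + 32.48 = 102.48 → 102
  G: 48 + 0.56×(128−48) = 48 + 44.8 = 92.8 → 93
  B: 134 + 0.56×(128−134) = 134 − 3.36 = 130.64 → 131
rgb(102, 93, 131) = #665D83.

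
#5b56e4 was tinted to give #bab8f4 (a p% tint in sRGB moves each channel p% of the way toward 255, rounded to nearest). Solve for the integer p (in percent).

58%

#5b56e4 is rgb(91, 86, 228); #bab8f4 is rgb(186, 184, 244).
On the G channel (widest range): 184 ≈ 86 + (p/100)(255 − 86), so p ≈ 100×(184 − 86)/(255 − 86) = 9800/169 = 57.99.
p = 58 reproduces all three channels after rounding.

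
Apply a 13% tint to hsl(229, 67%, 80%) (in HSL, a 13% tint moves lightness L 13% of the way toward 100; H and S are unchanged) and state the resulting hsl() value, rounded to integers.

hsl(229, 67%, 83%)

L moves 13% from 80 toward 100: 80 + 2.6 = 82.6 → 83.
H and S are unchanged.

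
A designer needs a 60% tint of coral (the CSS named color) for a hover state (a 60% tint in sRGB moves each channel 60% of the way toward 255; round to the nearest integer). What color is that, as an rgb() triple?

CSS coral is rgb(255, 127, 80).
Per channel, c → c + 0.6(255 − c):
  R: 255 + 0.6×(255−255) = 255 + 0 = 255 → 255
  G: 127 + 0.6×(255−127) = 127 + 76.8 = 203.8 → 204
  B: 80 + 105 = 185 → 185

rgb(255, 204, 185)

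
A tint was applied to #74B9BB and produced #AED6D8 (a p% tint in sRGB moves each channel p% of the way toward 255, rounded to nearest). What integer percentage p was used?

#74B9BB is rgb(116, 185, 187); #AED6D8 is rgb(174, 214, 216).
On the R channel (widest range): 174 ≈ 116 + (p/100)(255 − 116), so p ≈ 100×(174 − 116)/(255 − 116) = 5800/139 = 41.73.
p = 42 reproduces all three channels after rounding.

42%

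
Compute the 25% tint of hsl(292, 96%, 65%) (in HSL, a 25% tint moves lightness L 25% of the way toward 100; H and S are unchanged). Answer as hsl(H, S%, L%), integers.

hsl(292, 96%, 74%)

L moves 25% from 65 toward 100: 65 + 8.75 = 73.75 → 74.
H and S are unchanged.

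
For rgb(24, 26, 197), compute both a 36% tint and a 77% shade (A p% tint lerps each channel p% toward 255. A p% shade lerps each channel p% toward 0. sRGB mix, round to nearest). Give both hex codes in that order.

36% tint:
  R: 24 + 83.16 = 107.16 → 107
  G: 26 + 0.36×(255−26) = 26 + 82.44 = 108.44 → 108
  B: 197 + 0.36×(255−197) = 197 + 20.88 = 217.88 → 218
  → #6B6CDA
77% shade:
  R: 24 + 0.77×(0−24) = 24 − 18.48 = 5.52 → 6
  G: 26 − 20.02 = 5.98 → 6
  B: 197 − 151.69 = 45.31 → 45
  → #06062D

#6B6CDA, #06062D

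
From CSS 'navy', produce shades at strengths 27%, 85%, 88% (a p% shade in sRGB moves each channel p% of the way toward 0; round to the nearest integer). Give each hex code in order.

#00005D, #000013, #00000F

CSS navy is rgb(0, 0, 128).
27%: (0→0, 0→0, 128 − 34.56 = 93.44→93) → #00005D
85%: (0→0, 0→0, 128 − 108.8 = 19.2→19) → #000013
88%: (0→0, 0→0, 128 − 112.64 = 15.36→15) → #00000F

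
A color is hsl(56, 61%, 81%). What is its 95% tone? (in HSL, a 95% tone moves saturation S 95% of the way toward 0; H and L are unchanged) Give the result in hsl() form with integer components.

S moves 95% from 61 toward 0: 61 − 57.95 = 3.05 → 3.
H and L are unchanged.

hsl(56, 3%, 81%)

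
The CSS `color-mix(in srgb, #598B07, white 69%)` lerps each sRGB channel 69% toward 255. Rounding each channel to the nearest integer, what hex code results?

#CCDBB2

#598B07 is rgb(89, 139, 7).
Per channel, c → c + 0.69(255 − c):
  R: 89 + 0.69×(255−89) = 89 + 114.54 = 203.54 → 204
  G: 139 + 0.69×(255−139) = 139 + 80.04 = 219.04 → 219
  B: 7 + 0.69×(255−7) = 7 + 171.12 = 178.12 → 178
rgb(204, 219, 178) = #CCDBB2.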